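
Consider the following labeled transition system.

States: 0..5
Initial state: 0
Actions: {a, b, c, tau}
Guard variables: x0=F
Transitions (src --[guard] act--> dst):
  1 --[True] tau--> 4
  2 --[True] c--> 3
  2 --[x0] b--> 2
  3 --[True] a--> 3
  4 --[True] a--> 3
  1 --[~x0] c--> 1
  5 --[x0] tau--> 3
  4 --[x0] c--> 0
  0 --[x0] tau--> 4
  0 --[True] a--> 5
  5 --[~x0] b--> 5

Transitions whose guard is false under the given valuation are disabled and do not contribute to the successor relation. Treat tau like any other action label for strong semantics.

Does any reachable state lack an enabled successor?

Answer: DEADLOCK-FREE

Trace:
R = {0,5}
  0: a→5  [1 exit(s)]
  5: b→5  [1 exit(s)]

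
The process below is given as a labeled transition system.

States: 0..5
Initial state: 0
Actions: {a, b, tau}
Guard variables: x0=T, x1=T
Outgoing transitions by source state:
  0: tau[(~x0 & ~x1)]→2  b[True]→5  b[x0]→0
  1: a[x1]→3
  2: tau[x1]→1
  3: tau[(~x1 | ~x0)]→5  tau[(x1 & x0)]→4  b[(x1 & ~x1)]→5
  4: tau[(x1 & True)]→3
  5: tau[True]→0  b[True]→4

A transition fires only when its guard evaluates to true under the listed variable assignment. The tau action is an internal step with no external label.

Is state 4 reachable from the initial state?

8 transition(s) survive guard evaluation.
Layer 0: {0}
Layer 1: {5}  cumulative {0,5}
Layer 2: {4}  cumulative {0,4,5}
Layer 3: {3}  cumulative {0,3,4,5}
R = {0,3,4,5}
trace reaching 4: b·b

Answer: REACHABLE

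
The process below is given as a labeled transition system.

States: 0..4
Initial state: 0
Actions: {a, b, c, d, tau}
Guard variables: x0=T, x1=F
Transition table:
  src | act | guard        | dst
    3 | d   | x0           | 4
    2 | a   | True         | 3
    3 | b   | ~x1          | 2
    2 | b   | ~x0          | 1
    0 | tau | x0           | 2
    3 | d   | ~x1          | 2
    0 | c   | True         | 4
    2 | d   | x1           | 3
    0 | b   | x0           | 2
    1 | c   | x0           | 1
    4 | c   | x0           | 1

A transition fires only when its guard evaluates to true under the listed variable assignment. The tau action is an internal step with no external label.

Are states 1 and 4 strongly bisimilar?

Answer: BISIMILAR

Trace:
Refine partition for ~:
  π0 = {{0,1,2,3,4}}
  π1 = {{0},{1,4},{2},{3}}
Fixed point at round 2; 4 class(es).
class of 1: {1,4}; class of 4: {1,4}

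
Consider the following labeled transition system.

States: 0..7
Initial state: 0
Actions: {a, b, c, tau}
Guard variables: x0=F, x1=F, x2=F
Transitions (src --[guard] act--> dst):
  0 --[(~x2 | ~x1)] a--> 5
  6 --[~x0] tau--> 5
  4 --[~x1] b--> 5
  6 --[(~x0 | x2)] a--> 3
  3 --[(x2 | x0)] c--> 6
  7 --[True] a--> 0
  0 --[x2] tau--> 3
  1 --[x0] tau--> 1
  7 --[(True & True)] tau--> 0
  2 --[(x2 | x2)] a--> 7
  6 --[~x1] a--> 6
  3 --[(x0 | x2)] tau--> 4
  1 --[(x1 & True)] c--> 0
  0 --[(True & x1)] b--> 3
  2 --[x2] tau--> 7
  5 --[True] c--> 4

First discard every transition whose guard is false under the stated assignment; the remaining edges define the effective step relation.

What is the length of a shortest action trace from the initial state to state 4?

Answer: 2

Analysis:
Layered search for 4:
  Layer 0: {0}
  Layer 1: {5}
  Layer 2: {4}
4 enters at depth 2; path a·c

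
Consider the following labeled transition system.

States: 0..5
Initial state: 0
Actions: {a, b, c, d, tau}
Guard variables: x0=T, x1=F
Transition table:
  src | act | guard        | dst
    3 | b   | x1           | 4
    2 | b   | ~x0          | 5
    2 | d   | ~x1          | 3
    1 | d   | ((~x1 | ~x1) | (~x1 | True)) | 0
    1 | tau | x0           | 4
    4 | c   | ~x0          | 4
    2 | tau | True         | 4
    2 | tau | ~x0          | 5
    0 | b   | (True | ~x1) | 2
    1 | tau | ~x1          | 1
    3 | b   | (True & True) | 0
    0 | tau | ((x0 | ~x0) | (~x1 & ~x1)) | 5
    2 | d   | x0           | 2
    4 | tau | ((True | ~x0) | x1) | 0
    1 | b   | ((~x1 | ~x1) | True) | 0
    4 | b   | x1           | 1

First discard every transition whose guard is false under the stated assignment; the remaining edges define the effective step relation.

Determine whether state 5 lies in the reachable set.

Answer: REACHABLE

Analysis:
After dropping false guards: 11 live edges.
depth 0: {0}
depth 1: {2,5}  now seen {0,2,5}
depth 2: {3,4}  now seen {0,2,3,4,5}
Reachable = {0,2,3,4,5}
trace reaching 5: tau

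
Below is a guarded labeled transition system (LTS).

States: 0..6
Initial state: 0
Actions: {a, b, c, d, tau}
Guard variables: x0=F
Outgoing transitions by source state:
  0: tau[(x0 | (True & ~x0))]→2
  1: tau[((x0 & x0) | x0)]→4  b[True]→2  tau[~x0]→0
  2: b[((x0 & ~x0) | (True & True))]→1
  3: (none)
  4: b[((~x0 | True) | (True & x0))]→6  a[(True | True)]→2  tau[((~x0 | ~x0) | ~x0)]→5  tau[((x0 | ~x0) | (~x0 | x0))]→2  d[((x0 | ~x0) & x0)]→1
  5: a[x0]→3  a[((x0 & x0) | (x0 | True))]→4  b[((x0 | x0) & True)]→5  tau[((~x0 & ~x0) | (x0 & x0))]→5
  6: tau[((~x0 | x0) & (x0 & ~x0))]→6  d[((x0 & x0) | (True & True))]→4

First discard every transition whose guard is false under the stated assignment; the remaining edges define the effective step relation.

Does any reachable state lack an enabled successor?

Answer: DEADLOCK-FREE

Analysis:
Reach set: {0,1,2}
  0: tau→2  [1 out]
  1: b→2  tau→0  [2 out]
  2: b→1  [1 out]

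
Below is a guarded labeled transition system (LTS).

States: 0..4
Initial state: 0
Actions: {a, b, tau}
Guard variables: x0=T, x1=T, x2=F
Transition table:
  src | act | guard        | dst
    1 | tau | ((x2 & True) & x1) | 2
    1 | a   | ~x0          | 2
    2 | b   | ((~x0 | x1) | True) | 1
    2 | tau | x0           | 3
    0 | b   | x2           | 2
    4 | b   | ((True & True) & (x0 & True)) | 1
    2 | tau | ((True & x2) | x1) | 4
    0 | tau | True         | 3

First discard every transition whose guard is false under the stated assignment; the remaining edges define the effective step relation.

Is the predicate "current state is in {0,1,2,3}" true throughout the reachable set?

Answer: INVARIANT HOLDS

Analysis:
Allowed set {0,1,2,3}
Reachable = {0,3}
  0: ok
  3: ok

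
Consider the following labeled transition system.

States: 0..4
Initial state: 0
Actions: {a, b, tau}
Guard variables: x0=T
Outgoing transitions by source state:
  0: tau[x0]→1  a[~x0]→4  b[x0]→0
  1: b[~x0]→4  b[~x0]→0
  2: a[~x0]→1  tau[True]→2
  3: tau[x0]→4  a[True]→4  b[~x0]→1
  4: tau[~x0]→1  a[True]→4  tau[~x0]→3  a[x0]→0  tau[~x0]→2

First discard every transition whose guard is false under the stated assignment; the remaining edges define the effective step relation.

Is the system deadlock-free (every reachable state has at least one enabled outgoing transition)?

Reachable = {0,1}
  0: b→0  tau→1  [2 out]
  1: ∅  [STUCK]
witness 1: tau

Answer: DEADLOCK at state 1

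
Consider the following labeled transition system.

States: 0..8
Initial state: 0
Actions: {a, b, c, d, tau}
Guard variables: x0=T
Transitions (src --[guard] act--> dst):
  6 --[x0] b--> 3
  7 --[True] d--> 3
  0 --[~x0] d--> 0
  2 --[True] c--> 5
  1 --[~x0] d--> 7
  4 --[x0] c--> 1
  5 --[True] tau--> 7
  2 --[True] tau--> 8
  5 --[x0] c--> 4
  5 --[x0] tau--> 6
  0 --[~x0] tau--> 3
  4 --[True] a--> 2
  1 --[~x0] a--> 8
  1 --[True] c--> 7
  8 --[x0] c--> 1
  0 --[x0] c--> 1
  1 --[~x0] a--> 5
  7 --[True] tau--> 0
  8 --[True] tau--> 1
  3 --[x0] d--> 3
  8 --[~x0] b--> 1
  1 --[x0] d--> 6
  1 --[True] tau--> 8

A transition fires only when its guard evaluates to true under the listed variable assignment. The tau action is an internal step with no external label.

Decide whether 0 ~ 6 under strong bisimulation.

Bisimulation quotient by refinement:
  P[0] = {{0,1,2,3,4,5,6,7,8}}
  P[1] = {{0},{1},{2,5,8},{3},{4},{6},{7}}
  P[2] = {{0},{1},{2},{3},{4},{5},{6},{7},{8}}
9 equivalence class(es) (converged in 3)
[0]={0}  [6]={6}

Answer: NOT BISIMILAR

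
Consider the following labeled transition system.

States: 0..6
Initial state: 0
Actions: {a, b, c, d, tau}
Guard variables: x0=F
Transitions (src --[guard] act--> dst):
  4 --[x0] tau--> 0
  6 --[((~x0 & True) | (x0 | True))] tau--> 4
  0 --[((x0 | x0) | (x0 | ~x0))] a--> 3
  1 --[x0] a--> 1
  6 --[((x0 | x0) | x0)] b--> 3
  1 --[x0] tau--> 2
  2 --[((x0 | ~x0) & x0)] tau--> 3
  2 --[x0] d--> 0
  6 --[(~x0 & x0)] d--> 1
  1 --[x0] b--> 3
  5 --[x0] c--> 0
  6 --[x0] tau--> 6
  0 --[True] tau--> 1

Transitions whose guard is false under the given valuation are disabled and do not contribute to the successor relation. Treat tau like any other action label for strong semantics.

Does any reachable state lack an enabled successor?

Answer: DEADLOCK at state 1

Working:
R = {0,1,3}
  0: a→3  tau→1  [2 exit(s)]
  1: ∅  [STUCK]
  3: ∅  [STUCK]
Path to 1: tau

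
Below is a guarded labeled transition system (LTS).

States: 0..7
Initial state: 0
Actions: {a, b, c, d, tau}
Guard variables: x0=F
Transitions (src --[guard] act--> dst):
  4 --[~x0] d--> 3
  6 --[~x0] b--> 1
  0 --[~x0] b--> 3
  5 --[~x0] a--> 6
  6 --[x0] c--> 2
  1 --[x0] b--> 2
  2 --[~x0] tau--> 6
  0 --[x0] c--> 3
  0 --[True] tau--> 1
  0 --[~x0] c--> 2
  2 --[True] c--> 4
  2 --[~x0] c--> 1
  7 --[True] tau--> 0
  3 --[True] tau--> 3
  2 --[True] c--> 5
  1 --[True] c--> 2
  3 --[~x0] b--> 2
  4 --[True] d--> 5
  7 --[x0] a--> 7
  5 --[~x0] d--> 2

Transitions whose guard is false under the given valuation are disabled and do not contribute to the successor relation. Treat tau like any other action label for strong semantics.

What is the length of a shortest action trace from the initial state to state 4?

Layered search for 4:
  depth 0: {0}
  depth 1: {1,2,3}
  depth 2: {4,5,6}
4 enters at depth 2; path c·c

Answer: 2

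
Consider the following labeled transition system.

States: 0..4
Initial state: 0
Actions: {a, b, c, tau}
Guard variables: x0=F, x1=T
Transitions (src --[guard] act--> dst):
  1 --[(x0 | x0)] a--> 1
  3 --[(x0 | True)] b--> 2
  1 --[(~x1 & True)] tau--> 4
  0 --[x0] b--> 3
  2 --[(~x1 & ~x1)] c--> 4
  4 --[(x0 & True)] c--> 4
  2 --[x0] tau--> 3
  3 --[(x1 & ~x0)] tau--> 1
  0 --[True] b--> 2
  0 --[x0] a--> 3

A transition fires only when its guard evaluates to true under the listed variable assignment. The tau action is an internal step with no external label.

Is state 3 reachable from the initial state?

Answer: UNREACHABLE

Working:
Guard filter leaves 3 enabled edge(s).
L0 = {0}
L1 = {2}  now seen {0,2}
Reach set: {0,2}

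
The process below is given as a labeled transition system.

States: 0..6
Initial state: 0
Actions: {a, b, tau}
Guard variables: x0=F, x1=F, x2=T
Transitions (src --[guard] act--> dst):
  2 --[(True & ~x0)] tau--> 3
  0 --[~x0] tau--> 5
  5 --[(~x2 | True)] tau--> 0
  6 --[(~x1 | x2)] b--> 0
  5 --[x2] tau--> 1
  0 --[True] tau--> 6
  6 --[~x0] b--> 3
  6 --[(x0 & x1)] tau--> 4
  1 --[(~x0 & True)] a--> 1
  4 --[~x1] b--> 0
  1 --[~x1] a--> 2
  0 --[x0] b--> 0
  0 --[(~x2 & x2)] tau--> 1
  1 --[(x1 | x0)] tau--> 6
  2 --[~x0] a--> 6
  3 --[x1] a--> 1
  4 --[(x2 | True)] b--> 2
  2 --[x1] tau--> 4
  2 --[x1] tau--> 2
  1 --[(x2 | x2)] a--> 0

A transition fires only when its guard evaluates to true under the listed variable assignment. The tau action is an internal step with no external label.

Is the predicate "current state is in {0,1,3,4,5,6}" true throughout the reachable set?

Answer: INVARIANT VIOLATED at state 2

Working:
Allowed set {0,1,3,4,5,6}
R = {0,1,2,3,5,6}
  0: ✓
  1: ✓
  2: outside
  3: ✓
  5: ✓
  6: ✓
witness against invariant: tau·tau·a → 2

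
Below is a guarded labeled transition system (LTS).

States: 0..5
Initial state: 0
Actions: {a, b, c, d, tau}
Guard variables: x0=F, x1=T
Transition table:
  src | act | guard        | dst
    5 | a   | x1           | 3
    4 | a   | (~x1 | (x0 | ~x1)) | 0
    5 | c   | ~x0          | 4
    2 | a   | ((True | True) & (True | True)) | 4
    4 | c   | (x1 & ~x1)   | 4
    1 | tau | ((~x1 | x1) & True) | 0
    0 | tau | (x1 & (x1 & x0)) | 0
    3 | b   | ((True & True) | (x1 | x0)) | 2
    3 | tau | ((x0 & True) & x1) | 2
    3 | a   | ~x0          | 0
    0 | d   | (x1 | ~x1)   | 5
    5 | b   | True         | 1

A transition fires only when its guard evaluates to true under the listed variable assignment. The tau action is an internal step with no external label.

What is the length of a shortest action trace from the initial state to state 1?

Answer: 2

Analysis:
Layered search for 1:
  depth 0: {0}
  depth 1: {5}
  depth 2: {1,3,4}
first hit 1 at d=2 via d·b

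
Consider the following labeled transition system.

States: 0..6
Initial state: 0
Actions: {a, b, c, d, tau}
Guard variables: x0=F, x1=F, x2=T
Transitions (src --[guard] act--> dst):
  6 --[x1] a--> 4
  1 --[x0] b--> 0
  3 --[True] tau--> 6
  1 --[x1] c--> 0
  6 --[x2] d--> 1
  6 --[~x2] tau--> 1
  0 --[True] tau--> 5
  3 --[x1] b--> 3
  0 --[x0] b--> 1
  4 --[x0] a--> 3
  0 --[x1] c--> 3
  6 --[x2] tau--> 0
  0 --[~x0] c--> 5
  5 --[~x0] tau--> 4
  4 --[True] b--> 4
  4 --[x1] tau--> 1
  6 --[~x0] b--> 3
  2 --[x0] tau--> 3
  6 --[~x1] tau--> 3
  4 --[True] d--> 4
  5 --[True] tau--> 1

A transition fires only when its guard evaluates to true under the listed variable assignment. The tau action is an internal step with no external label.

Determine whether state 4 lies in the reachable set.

Guard filter leaves 11 enabled edge(s).
L0 = {0}
L1 = {5}  now seen {0,5}
L2 = {1,4}  now seen {0,1,4,5}
R = {0,1,4,5}
trace reaching 4: tau·tau

Answer: REACHABLE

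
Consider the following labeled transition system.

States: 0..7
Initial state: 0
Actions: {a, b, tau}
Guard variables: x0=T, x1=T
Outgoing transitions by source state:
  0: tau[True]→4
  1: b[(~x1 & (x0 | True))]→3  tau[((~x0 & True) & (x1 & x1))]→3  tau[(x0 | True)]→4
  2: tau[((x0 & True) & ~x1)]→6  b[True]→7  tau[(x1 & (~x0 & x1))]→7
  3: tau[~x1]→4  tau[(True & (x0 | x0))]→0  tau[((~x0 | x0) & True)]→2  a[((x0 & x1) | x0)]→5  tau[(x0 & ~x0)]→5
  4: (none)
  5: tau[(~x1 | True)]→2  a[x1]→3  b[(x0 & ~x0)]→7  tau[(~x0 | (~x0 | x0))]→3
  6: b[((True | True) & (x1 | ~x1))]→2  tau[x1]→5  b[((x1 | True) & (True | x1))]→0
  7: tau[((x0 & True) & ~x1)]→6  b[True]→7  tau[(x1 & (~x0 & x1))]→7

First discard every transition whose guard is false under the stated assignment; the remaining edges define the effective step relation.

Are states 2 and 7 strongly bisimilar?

Answer: BISIMILAR

Trace:
Compute ~ classes (split until stable):
  P[0] = {{0,1,2,3,4,5,6,7}}
  P[1] = {{0,1},{2,7},{3,5},{4},{6}}
  P[2] = {{0,1},{2,7},{3},{4},{5},{6}}
stable after 3 split(s): 6 block(s)
[2]={2,7}  [7]={2,7}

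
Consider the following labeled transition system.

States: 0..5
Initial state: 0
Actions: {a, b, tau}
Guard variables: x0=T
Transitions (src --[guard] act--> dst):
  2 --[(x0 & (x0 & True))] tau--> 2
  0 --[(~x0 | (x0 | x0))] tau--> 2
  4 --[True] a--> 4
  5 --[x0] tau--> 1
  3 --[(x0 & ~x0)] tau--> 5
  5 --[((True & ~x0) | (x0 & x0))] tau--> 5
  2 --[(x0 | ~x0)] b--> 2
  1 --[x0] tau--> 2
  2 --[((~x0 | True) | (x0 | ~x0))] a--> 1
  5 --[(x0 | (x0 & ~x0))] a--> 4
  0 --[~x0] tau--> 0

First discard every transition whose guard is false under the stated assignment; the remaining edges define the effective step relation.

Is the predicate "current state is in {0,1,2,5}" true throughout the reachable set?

Inv-set: {0,1,2,5}
Reach set: {0,1,2}
  0: safe
  1: safe
  2: safe

Answer: INVARIANT HOLDS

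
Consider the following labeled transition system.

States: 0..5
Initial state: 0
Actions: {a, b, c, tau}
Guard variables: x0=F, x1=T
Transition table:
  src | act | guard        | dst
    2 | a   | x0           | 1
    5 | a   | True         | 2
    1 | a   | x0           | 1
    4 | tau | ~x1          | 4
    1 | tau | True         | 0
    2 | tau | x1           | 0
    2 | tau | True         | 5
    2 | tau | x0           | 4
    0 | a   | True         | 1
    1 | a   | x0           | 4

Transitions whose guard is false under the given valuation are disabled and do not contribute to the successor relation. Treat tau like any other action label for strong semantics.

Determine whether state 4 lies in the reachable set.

Guard filter leaves 5 enabled edge(s).
Layer 0: {0}
Layer 1: {1}  cumulative {0,1}
R = {0,1}

Answer: UNREACHABLE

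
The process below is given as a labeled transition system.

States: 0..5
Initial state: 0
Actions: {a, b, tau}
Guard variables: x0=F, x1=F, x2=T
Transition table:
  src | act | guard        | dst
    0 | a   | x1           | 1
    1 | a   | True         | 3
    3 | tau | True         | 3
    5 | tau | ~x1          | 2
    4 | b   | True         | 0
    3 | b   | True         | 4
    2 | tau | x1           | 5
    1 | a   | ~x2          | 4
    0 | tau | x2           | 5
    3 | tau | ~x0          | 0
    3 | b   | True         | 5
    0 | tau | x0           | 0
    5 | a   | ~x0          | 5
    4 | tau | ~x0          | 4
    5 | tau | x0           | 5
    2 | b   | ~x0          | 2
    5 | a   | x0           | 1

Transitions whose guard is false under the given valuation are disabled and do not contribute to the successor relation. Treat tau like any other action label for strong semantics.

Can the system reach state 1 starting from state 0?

Answer: UNREACHABLE

Trace:
After dropping false guards: 11 live edges.
L0 = {0}
L1 = {5}  cumulative {0,5}
L2 = {2}  cumulative {0,2,5}
Reachable = {0,2,5}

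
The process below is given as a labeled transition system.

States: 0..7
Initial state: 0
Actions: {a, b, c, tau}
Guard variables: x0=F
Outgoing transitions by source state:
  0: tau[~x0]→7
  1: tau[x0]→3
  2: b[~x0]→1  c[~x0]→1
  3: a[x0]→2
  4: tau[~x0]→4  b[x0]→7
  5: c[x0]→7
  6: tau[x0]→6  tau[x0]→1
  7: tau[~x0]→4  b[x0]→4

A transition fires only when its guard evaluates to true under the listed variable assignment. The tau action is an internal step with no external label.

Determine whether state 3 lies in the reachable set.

Answer: UNREACHABLE

Working:
Guard filter leaves 5 enabled edge(s).
Layer 0: {0}
Layer 1: {7}  total {0,7}
Layer 2: {4}  total {0,4,7}
Reach set: {0,4,7}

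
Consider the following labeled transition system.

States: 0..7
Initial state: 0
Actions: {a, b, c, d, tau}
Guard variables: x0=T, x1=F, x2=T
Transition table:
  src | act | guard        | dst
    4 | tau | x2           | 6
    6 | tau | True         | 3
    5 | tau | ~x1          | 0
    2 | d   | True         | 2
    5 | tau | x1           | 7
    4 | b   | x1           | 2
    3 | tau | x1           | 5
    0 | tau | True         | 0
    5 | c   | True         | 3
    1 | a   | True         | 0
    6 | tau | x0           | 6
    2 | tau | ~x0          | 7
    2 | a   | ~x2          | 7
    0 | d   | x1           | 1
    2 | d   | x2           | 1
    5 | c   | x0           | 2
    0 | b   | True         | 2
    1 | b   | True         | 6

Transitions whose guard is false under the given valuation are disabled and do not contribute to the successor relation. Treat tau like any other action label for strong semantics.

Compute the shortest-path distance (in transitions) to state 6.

Answer: 3

Analysis:
Layered search for 6:
  depth 0: {0}
  depth 1: {2}
  depth 2: {1}
  depth 3: {6}
6 enters at depth 3; path b·d·b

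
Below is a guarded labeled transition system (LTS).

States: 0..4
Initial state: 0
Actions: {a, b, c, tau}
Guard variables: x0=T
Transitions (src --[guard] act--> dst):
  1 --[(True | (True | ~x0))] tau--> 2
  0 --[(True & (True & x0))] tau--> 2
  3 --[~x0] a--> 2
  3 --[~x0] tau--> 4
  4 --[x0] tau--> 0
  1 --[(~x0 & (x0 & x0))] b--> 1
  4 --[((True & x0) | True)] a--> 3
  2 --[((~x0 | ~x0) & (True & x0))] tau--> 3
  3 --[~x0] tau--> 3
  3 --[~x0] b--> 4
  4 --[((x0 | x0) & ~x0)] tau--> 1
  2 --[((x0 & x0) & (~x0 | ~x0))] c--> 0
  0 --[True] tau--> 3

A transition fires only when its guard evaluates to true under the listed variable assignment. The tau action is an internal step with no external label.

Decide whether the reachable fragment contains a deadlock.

Answer: DEADLOCK at state 2

Trace:
Reachable = {0,2,3}
  0: tau→2  tau→3  [deg 2]
  2: ∅  [STUCK]
  3: ∅  [STUCK]
Path to 2: tau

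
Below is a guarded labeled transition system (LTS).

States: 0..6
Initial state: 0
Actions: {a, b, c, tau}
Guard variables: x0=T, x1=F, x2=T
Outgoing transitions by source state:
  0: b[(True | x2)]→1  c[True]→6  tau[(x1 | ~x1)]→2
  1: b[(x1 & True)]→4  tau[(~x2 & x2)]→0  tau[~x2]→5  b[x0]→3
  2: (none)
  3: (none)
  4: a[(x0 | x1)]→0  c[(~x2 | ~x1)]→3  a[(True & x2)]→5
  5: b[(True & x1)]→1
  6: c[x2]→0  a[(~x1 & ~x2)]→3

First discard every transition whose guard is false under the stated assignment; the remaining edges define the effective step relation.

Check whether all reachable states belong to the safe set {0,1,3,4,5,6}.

Answer: INVARIANT VIOLATED at state 2

Working:
Allowed set {0,1,3,4,5,6}
Reachable = {0,1,2,3,6}
  0: ✓
  1: ✓
  2: outside
  3: ✓
  6: ✓
reach 2 via tau — violates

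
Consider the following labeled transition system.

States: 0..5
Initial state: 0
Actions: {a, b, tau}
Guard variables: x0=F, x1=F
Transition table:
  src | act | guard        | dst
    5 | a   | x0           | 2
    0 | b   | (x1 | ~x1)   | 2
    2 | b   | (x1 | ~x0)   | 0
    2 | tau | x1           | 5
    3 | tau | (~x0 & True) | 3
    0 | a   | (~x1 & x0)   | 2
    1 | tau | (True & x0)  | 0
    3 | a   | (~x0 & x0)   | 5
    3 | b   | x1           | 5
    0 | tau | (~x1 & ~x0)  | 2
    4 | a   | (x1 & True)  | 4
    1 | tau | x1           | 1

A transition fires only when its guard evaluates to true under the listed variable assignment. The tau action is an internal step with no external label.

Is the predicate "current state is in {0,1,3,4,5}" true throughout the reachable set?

Answer: INVARIANT VIOLATED at state 2

Working:
Safe = {0,1,3,4,5}
R = {0,2}
  0: ✓
  2: VIOLATES
counterexample path to 2: b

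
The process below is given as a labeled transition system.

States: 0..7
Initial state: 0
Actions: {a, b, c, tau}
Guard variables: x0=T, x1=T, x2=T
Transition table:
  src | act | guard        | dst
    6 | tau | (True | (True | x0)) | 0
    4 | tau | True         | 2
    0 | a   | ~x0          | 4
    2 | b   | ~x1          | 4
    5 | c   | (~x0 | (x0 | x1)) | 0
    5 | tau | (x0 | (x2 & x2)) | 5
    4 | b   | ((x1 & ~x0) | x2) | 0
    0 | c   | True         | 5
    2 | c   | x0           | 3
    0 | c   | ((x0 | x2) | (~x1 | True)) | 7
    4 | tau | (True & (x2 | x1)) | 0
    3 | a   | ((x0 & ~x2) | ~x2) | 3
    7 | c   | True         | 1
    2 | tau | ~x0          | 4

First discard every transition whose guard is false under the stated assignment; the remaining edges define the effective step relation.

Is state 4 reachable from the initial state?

Answer: UNREACHABLE

Analysis:
After dropping false guards: 10 live edges.
L0 = {0}
L1 = {5,7}  cumulative {0,5,7}
L2 = {1}  cumulative {0,1,5,7}
Reach set: {0,1,5,7}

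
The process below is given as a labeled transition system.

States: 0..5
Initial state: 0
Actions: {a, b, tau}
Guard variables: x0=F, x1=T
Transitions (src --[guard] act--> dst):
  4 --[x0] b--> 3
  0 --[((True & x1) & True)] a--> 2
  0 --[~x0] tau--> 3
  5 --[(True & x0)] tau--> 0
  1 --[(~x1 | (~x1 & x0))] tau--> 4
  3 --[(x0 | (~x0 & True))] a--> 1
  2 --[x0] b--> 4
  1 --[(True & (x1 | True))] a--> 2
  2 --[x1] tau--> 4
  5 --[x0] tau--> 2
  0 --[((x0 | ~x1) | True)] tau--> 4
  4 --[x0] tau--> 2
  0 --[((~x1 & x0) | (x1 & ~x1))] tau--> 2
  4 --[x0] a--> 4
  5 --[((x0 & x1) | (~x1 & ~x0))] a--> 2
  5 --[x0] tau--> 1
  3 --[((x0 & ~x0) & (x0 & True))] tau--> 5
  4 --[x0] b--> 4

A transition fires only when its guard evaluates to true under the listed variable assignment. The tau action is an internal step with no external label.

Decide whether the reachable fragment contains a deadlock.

Reachable = {0,1,2,3,4}
  0: a→2  tau→3  tau→4  [3 out]
  1: a→2  [1 out]
  2: tau→4  [1 out]
  3: a→1  [1 out]
  4: ∅  [deadlock]
Path to 4: tau

Answer: DEADLOCK at state 4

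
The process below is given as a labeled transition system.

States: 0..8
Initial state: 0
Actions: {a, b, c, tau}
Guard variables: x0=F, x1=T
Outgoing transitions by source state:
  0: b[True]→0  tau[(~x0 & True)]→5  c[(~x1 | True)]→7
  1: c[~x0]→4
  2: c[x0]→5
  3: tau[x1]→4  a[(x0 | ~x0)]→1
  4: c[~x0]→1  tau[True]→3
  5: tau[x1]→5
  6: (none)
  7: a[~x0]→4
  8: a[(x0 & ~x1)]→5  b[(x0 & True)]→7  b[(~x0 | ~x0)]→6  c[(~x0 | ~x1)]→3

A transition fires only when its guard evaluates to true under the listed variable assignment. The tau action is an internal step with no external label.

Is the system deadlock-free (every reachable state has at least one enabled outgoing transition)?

Answer: DEADLOCK-FREE

Trace:
Reach set: {0,1,3,4,5,7}
  0: b→0  c→7  tau→5  [3 out]
  1: c→4  [1 out]
  3: a→1  tau→4  [2 out]
  4: c→1  tau→3  [2 out]
  5: tau→5  [1 out]
  7: a→4  [1 out]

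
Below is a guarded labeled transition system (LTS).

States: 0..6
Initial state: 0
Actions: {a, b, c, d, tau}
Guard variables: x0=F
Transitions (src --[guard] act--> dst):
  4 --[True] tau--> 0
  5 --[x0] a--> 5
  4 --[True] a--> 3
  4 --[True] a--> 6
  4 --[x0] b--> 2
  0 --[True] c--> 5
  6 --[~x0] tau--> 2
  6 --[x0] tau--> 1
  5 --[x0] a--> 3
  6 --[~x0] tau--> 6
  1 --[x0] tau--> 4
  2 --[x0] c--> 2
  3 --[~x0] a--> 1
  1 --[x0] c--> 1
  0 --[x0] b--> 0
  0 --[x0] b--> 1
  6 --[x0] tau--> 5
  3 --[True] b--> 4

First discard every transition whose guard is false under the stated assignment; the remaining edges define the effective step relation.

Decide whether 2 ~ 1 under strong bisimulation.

Answer: BISIMILAR

Trace:
Compute ~ classes (split until stable):
  round 0: {{0,1,2,3,4,5,6}}
  round 1: {{0},{1,2,5},{3},{4},{6}}
stable after 2 split(s): 5 block(s)
[2]={1,2,5}  [1]={1,2,5}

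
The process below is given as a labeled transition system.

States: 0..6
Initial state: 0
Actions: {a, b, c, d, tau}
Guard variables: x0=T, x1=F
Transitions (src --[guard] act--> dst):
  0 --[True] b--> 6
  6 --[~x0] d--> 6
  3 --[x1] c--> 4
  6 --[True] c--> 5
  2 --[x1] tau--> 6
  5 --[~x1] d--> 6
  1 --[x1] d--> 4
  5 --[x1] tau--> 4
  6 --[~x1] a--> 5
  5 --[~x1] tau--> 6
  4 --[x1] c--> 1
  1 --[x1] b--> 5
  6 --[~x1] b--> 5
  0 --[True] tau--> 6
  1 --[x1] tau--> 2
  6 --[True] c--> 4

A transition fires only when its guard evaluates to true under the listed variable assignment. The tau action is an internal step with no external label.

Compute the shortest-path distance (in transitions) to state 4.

Answer: 2

Trace:
Breadth-first toward 4:
  Layer 0: {0}
  Layer 1: {6}
  Layer 2: {4,5}
4 enters at depth 2; path b·c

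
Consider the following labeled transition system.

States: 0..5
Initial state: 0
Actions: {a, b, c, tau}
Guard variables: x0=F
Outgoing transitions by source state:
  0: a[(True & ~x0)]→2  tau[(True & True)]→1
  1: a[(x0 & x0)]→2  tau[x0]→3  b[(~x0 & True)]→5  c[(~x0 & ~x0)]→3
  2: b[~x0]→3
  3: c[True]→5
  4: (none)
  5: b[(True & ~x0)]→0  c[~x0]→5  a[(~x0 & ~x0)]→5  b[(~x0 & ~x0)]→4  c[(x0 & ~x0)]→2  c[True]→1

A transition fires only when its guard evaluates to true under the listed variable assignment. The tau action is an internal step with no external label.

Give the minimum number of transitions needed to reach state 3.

Breadth-first toward 3:
  L0 = {0}
  L1 = {1,2}
  L2 = {3,5}
first hit 3 at d=2 via a·b

Answer: 2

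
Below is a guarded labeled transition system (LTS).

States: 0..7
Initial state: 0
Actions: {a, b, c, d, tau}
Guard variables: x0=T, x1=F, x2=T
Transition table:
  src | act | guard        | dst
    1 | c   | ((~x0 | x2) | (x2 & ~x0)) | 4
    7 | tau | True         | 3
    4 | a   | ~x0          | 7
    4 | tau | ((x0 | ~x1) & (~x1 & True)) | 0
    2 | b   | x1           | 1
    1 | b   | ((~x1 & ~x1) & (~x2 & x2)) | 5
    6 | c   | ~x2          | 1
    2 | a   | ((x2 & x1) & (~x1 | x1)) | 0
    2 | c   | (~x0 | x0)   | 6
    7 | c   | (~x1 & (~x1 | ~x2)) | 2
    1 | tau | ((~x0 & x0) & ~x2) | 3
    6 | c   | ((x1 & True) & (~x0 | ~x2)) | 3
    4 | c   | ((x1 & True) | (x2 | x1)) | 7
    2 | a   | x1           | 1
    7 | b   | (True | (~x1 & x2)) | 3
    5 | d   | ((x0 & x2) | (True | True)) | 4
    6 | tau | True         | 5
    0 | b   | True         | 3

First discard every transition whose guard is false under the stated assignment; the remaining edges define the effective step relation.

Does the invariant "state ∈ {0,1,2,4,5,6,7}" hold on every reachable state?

Answer: INVARIANT VIOLATED at state 3

Trace:
Allowed set {0,1,2,4,5,6,7}
Reachable = {0,3}
  0: safe
  3: outside
reach 3 via b — violates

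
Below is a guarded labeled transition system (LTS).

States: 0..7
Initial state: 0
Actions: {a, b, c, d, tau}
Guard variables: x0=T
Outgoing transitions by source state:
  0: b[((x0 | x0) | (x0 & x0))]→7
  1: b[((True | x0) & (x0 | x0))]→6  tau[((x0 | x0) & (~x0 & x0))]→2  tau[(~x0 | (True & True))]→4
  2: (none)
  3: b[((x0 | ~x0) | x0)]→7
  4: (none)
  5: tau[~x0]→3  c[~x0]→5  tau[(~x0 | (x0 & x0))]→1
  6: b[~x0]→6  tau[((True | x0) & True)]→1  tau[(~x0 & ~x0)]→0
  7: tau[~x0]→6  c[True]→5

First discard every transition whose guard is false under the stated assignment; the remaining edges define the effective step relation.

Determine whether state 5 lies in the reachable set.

Answer: REACHABLE

Trace:
7 transition(s) survive guard evaluation.
depth 0: {0}
depth 1: {7}  now seen {0,7}
depth 2: {5}  now seen {0,5,7}
depth 3: {1}  now seen {0,1,5,7}
depth 4: {4,6}  now seen {0,1,4,5,6,7}
Reach set: {0,1,4,5,6,7}
witness 5: b·c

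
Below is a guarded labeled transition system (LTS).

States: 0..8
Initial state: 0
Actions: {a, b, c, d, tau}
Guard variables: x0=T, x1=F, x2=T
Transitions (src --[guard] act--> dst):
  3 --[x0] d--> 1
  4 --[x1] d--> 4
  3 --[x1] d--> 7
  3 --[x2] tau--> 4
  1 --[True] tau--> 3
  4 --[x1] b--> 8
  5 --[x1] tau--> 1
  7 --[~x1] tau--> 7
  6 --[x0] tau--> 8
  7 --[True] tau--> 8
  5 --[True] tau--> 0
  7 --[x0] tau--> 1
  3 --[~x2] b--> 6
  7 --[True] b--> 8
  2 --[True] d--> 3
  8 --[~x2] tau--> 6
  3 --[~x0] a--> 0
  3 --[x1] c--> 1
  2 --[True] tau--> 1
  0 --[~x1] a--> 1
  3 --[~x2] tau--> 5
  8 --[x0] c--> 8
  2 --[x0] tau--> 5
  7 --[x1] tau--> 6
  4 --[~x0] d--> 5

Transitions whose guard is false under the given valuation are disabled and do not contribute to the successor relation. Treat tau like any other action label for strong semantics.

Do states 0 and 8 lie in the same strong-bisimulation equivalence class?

Compute ~ classes (split until stable):
  round 0: {{0,1,2,3,4,5,6,7,8}}
  round 1: {{0},{1,5,6},{2,3},{4},{7},{8}}
  round 2: {{0},{1},{2},{3},{4},{5},{6},{7},{8}}
9 equivalence class(es) (converged in 3)
[0]={0}  [8]={8}

Answer: NOT BISIMILAR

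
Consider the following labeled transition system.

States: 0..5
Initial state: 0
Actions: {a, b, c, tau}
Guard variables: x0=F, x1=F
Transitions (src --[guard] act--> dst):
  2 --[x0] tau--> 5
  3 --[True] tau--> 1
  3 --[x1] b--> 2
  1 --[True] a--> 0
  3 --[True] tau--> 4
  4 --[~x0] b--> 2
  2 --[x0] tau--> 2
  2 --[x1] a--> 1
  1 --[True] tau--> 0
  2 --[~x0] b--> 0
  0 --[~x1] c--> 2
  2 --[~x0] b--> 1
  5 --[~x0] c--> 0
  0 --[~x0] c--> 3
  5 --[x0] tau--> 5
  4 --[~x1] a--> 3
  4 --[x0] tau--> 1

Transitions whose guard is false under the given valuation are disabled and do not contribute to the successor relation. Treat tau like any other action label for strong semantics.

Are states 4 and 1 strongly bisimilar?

Answer: NOT BISIMILAR

Working:
Refine partition for ~:
  round 0: {{0,1,2,3,4,5}}
  round 1: {{0,5},{1},{2},{3},{4}}
  round 2: {{0},{1},{2},{3},{4},{5}}
stable after 3 split(s): 6 block(s)
4∈{4}, 1∈{1}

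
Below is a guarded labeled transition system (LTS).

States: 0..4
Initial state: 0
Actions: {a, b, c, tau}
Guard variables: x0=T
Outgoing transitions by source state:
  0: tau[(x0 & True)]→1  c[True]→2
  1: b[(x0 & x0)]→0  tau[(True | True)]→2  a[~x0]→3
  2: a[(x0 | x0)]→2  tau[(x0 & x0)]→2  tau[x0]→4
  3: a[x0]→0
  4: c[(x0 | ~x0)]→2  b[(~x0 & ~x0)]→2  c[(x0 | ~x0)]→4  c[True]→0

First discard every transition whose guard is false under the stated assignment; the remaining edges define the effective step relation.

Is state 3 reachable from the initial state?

Answer: UNREACHABLE

Trace:
Guard filter leaves 11 enabled edge(s).
depth 0: {0}
depth 1: {1,2}  total {0,1,2}
depth 2: {4}  total {0,1,2,4}
R = {0,1,2,4}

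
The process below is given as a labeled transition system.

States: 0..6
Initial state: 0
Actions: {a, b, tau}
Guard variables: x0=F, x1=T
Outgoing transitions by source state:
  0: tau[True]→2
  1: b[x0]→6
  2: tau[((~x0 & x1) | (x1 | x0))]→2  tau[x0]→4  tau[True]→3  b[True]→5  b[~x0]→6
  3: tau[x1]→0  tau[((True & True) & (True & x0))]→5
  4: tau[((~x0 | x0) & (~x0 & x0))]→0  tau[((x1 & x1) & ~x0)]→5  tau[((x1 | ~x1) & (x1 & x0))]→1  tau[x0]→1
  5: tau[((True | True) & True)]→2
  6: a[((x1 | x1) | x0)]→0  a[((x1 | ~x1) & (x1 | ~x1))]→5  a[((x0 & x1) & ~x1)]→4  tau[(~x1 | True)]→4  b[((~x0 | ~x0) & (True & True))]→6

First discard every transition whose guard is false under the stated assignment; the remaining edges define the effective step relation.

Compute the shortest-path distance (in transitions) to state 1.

Breadth-first toward 1:
  depth 0: {0}
  depth 1: {2}
  depth 2: {3,5,6}
  depth 3: {4}
1 never appears.

Answer: UNREACHABLE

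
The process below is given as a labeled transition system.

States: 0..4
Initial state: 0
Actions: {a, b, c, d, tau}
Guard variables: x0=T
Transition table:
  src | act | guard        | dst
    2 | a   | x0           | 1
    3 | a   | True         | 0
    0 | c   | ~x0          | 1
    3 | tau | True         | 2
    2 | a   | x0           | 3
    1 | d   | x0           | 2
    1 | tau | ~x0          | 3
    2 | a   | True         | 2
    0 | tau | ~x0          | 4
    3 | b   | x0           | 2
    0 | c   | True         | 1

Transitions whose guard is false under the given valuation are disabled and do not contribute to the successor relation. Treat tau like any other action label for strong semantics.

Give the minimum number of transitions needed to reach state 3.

Answer: 3

Trace:
Layered search for 3:
  Layer 0: {0}
  Layer 1: {1}
  Layer 2: {2}
  Layer 3: {3}
3 enters at depth 3; path c·d·a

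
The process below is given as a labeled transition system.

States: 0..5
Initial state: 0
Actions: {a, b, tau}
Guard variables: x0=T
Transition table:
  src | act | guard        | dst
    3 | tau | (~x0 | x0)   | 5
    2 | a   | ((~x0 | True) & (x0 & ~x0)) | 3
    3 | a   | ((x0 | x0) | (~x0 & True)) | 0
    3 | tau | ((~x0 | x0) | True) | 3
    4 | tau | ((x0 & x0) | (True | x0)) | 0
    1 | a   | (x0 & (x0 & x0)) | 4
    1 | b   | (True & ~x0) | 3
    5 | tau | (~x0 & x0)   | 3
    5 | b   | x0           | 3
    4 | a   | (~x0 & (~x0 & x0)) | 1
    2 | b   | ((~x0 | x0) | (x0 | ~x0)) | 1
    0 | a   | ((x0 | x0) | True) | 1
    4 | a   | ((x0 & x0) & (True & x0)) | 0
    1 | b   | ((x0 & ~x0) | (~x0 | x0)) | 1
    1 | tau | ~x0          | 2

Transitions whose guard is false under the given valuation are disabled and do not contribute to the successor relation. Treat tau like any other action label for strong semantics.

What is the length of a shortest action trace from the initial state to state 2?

Breadth-first toward 2:
  depth 0: {0}
  depth 1: {1}
  depth 2: {4}
2 never appears.

Answer: UNREACHABLE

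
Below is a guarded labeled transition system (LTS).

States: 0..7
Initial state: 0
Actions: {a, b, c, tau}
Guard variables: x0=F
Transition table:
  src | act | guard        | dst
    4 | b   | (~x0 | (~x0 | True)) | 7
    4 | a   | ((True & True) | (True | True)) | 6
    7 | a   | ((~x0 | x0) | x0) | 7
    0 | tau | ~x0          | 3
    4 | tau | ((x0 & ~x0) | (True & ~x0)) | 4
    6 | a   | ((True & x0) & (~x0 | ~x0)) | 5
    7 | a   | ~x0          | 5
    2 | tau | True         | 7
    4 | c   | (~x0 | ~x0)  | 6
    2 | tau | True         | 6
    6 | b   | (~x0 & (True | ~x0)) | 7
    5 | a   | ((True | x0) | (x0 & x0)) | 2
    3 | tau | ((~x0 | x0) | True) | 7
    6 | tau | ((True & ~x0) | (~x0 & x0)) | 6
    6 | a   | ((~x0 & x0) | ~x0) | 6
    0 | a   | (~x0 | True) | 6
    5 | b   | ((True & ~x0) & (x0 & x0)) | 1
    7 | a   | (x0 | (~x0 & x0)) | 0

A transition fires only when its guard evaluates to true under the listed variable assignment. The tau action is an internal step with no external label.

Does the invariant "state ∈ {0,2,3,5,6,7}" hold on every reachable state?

Answer: INVARIANT HOLDS

Trace:
Allowed set {0,2,3,5,6,7}
Reach set: {0,2,3,5,6,7}
  0: safe
  2: safe
  3: safe
  5: safe
  6: safe
  7: safe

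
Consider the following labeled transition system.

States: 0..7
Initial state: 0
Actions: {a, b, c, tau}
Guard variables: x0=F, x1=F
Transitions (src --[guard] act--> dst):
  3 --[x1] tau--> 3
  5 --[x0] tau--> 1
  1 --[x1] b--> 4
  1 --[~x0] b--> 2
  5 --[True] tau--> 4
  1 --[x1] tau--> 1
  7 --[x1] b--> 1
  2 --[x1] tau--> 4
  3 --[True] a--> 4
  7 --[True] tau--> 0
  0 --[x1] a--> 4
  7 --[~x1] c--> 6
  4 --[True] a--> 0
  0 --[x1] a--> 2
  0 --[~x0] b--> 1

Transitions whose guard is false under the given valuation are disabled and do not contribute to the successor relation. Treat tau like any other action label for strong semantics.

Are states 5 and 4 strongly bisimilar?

Answer: NOT BISIMILAR

Working:
Compute ~ classes (split until stable):
  round 0: {{0,1,2,3,4,5,6,7}}
  round 1: {{0,1},{2,6},{3,4},{5},{7}}
  round 2: {{0},{1},{2,6},{3},{4},{5},{7}}
Fixed point at round 3; 7 class(es).
5∈{5}, 4∈{4}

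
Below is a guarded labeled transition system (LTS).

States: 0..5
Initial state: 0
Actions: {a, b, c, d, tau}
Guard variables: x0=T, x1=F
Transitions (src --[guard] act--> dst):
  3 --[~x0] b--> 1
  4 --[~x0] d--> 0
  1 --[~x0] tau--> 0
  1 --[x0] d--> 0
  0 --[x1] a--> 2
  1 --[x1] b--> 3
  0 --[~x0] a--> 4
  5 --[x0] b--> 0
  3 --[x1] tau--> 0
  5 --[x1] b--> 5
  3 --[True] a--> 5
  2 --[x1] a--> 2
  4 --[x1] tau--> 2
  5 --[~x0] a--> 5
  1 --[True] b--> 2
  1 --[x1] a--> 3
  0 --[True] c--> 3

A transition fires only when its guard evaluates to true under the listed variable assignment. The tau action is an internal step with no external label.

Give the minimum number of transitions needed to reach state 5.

Answer: 2

Analysis:
Breadth-first toward 5:
  Layer 0: {0}
  Layer 1: {3}
  Layer 2: {5}
depth(5)=2, e.g. c·a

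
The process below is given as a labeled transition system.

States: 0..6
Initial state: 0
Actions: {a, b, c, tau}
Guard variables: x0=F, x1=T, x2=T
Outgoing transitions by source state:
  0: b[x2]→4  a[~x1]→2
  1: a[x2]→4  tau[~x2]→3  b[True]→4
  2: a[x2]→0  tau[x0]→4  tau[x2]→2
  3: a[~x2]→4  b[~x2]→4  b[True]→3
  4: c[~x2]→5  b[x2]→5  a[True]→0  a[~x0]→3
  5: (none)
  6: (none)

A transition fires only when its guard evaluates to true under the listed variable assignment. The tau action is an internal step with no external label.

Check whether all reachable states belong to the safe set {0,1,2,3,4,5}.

Inv-set: {0,1,2,3,4,5}
Reach set: {0,3,4,5}
  0: ok
  3: ok
  4: ok
  5: ok

Answer: INVARIANT HOLDS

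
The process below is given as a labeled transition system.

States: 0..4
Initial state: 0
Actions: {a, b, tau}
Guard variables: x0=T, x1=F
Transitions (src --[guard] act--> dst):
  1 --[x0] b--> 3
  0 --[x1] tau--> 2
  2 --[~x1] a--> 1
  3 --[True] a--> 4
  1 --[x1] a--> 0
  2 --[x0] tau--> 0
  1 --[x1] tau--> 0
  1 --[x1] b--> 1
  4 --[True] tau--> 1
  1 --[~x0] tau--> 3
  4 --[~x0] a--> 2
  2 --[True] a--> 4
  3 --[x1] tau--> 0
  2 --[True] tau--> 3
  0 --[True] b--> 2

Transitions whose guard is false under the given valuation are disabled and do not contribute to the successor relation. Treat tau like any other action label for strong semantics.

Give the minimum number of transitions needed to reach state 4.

Answer: 2

Analysis:
Layered search for 4:
  depth 0: {0}
  depth 1: {2}
  depth 2: {1,3,4}
depth(4)=2, e.g. b·a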